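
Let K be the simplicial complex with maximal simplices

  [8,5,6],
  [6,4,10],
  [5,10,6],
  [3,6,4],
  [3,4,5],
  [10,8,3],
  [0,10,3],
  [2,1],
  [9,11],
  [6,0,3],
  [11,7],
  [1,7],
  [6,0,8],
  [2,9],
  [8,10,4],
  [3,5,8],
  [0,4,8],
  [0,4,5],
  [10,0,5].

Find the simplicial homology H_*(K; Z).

Order the vertices as 0 < 1 < 2 < 3 < 4 < 5 < 6 < 7 < 8 < 9 < 10 < 11. Listing each simplex with vertices in this order, K has dimension 2 with simplices:

  0-simplices (12): [0], [1], [2], [3], [4], [5], [6], [7], [8], [9], [10], [11]
  1-simplices (26): (26 of them)
  2-simplices (14): [0,3,6], [0,3,10], [0,4,5], [0,4,8], [0,5,10], [0,6,8], [3,4,5], [3,4,6], [3,5,8], [3,8,10], [4,6,10], [4,8,10], [5,6,8], [5,6,10]

giving chain groups C_0 ≅ Z^12, C_1 ≅ Z^26, C_2 ≅ Z^14.

∂_1: C_1 → C_0 sends each edge [p,q] (with p < q) to q − p. For instance
  ∂[2,9] = [9] − [2].
This gives a 12×26 integer matrix of rank 10; reducing to Smith normal form yields diagonal entries (1,1,1,1,1,1,1,1,1,1).

Boundary ∂_2: C_2 → C_1 acts by ∂[p,q,r] = [q,r] − [p,r] + [p,q]. For instance
  ∂[0,5,10] = [5,10] − [0,10] + [0,5],
  ∂[5,6,10] = [6,10] − [5,10] + [5,6].
The resulting 26×14 matrix has rank 13, and its Smith normal form has invariant factors (1,1,1,1,1,1,1,1,1,1,1,1,1).

Computing H_k = (kernel of ∂_k) / (image of ∂_{k+1}):

  H_0: rank C_0 − rank ∂_1 = 12 − 10 = 2, and the invariant factors of ∂_1 are all 1, so H_0 ≅ Z^2.
  H_1: rank ker ∂_1 − rank ∂_2 = (26 − 10) − 13 = 3, and the invariant factors of ∂_2 are all 1, so H_1 ≅ Z^3.
  H_2: rank ker ∂_2 − rank ∂_3 = (14 − 13) − 0 = 1, and there is no ∂_3, so H_2 ≅ Z.

(K is a triangulation of the disjoint union of the torus T^2 and the circle S^1.)

H_0 = Z^2,  H_1 = Z^3,  H_2 = Z.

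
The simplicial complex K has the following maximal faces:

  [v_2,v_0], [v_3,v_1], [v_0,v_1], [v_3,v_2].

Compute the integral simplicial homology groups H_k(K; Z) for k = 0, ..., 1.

H_0 ≅ Z,  H_1 ≅ Z.

We work with the vertex ordering v_0 < v_1 < v_2 < v_3. The simplices of K, each written with vertices in increasing order, are:

  0-simplices (4): [v_0], [v_1], [v_2], [v_3]
  1-simplices (4): [v_0,v_1], [v_0,v_2], [v_1,v_3], [v_2,v_3]

so the chain groups are C_0 ≅ Z^4, C_1 ≅ Z^4.

Boundary ∂_1: C_1 → C_0 is given by ∂[p,q] = [q] − [p]. For instance
  ∂[v_0,v_1] = [v_1] − [v_0].
The 4×4 boundary matrix has rank 3 and Smith normal form diag(1,1,1).

Now H_k = ker ∂_k / im ∂_{k+1}, so:

  H_0: rank C_0 − rank ∂_1 = 4 − 3 = 1, and the invariant factors of ∂_1 are all 1, so H_0 ≅ Z.
  H_1: rank ker ∂_1 − rank ∂_2 = (4 − 3) − 0 = 1, and there is no ∂_2, so H_1 ≅ Z.

(K is a triangulation of the circle S^1.)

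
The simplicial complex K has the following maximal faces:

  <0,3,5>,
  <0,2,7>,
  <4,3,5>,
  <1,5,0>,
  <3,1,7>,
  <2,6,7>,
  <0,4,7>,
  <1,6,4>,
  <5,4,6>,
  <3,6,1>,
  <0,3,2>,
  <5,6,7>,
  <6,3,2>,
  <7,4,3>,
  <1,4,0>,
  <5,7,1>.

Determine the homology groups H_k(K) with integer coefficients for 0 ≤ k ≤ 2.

Take the total order 0 < 1 < 2 < 3 < 4 < 5 < 6 < 7 on the vertex set. Then K (dimension 2) consists of the simplices:

  0-simplices (8): [0], [1], [2], [3], [4], [5], [6], [7]
  1-simplices (24): (24 of them)
  2-simplices (16): [0,1,4], [0,1,5], [0,2,3], [0,2,7], [0,3,5], [0,4,7], [1,3,6], [1,3,7], [1,4,6], [1,5,7], [2,3,6], [2,6,7], [3,4,5], [3,4,7], [4,5,6], [5,6,7]

Hence C_0 ≅ Z^8, C_1 ≅ Z^24, C_2 ≅ Z^16.

∂_1: C_1 → C_0 sends each edge [p,q] (with p < q) to q − p.
As a 8×24 matrix over Z this has rank 7, with invariant factors (1,1,1,1,1,1,1).

∂_2: C_2 → C_1 acts by ∂[p,q,r] = [q,r] − [p,r] + [p,q]. For instance
  ∂[1,4,6] = [4,6] − [1,6] + [1,4],
  ∂[1,5,7] = [5,7] − [1,7] + [1,5].
As a 24×16 matrix over Z this has rank 15, with invariant factors (1,1,1,1,1,1,1,1,1,1,1,1,1,1,1).

Computing H_k = (kernel of ∂_k) / (image of ∂_{k+1}):

  H_0: rank C_0 − rank ∂_1 = 8 − 7 = 1, and the invariant factors of ∂_1 are all 1, so H_0 = Z.
  H_1: rank ker ∂_1 − rank ∂_2 = (24 − 7) − 15 = 2, and the invariant factors of ∂_2 are all 1, so H_1 = Z^2.
  H_2: rank ker ∂_2 − rank ∂_3 = (16 − 15) − 0 = 1, and there is no ∂_3, so H_2 = Z.

H_0 = Z,  H_1 = Z^2,  H_2 = Z.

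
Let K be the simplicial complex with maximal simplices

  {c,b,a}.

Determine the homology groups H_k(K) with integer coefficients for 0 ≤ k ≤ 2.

H_0 = Z,  H_1 = 0,  H_2 = 0.

Take the total order a < b < c on the vertex set. Then K (dimension 2) consists of the simplices:

  0-simplices (3): a, b, c
  1-simplices (3): ab, ac, bc
  2-simplices (1): abc

so the chain groups are C_0 ≅ Z^3, C_1 ≅ Z^3, C_2 ≅ Z^1.

The boundary map ∂_1: C_1 → C_0 maps an edge to its endpoints' difference, ∂[p,q] = q − p. For instance
  ∂bc = c − b.
This gives a 3×3 integer matrix of rank 2; reducing to Smith normal form yields diagonal entries (1,1).

The boundary map ∂_2: C_2 → C_1 maps a triangle to the signed sum of its edges. For instance
  ∂abc = bc − ac + ab.
The resulting 3×1 matrix has rank 1, and its Smith normal form has invariant factors (1).

From H_k ≅ ker(∂_k) / im(∂_{k+1}) we obtain:

  H_0: rank C_0 − rank ∂_1 = 3 − 2 = 1, and the invariant factors of ∂_1 are all 1, so H_0 = Z.
  H_1: rank ker ∂_1 − rank ∂_2 = (3 − 2) − 1 = 0, and the invariant factors of ∂_2 are all 1, so H_1 = 0.
  H_2: rank ker ∂_2 − rank ∂_3 = (1 − 1) − 0 = 0, and there is no ∂_3, so H_2 = 0.

As a check, the Euler characteristic is 3 − 3 + 1 = 1, which agrees with 1 − 0 + 0 = 1.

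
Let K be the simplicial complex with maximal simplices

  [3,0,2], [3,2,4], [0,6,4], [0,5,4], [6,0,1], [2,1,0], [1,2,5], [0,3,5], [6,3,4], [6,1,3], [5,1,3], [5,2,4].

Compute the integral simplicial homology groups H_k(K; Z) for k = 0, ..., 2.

K has 7 vertices, 18 edges, 12 triangles.
rank ∂_0 = 0, rank ∂_1 = 6 ⇒ b_0 = 7 − 0 − 6 = 1; all invariant factors of ∂_1 are 1 so no torsion. So H_0 ≅ Z.
rank ∂_1 = 6, rank ∂_2 = 12 ⇒ b_1 = 18 − 6 − 12 = 0; ∂_2 has invariant factor(s) [2] giving torsion. So H_1 ≅ Z/2.
rank ∂_2 = 12, rank ∂_3 = 0 ⇒ b_2 = 12 − 12 − 0 = 0. So H_2 ≅ 0.

H_0 = Z,  H_1 = Z/2,  H_2 = 0.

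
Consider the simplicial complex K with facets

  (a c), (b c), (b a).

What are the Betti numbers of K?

Fix the vertex order a < b < c and write every simplex with vertices in increasing order. Then dim K = 1 and the simplices of K are:

  0-simplices (3): a, b, c
  1-simplices (3): ab, ac, bc

so the chain groups are C_0 ≅ Z^3, C_1 ≅ Z^3.

Boundary ∂_1: C_1 → C_0 sends each edge [p,q] (with p < q) to q − p. For instance
  ∂ab = b − a.
The resulting 3×3 matrix has rank 2, and its Smith normal form has invariant factors (1,1).

Now H_k = ker ∂_k / im ∂_{k+1}, so:

  H_0: rank C_0 − rank ∂_1 = 3 − 2 = 1, and the invariant factors of ∂_1 are all 1, so H_0 = Z.
  H_1: rank ker ∂_1 − rank ∂_2 = (3 − 2) − 0 = 1, and there is no ∂_2, so H_1 = Z.

As a check, the Euler characteristic is 3 − 3 = 0, which agrees with 1 − 1 = 0.
(K is a triangulation of the circle S^1.)

Hence the Betti numbers are b_0 = 1, b_1 = 1.

b_0 = 1, b_1 = 1.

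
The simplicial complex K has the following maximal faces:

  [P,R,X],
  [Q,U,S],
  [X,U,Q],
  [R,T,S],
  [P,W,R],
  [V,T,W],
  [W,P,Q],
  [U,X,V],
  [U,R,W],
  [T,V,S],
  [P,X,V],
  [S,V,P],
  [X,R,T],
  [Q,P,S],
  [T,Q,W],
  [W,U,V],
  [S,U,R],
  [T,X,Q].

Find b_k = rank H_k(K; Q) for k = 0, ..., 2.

b_0 = 1, b_1 = 2, b_2 = 1.

Order the vertices as P < Q < R < S < T < U < V < W < X. Listing each simplex with vertices in this order, K has dimension 2 with simplices:

  0-simplices (9): P, Q, R, S, T, U, V, W, X
  1-simplices (27): PQ, PR, PS, PV, PW, PX, QS, QT, QU, QW, QX, RS, RT, RU, RW, RX, ST, SU, SV, TV, TW, TX, UV, UW, UX, VW, VX
  2-simplices (18): PQS, PQW, PRW, PRX, PSV, PVX, QSU, QTW, QTX, QUX, RST, RSU, RTX, RUW, STV, TVW, UVW, UVX

giving chain groups C_0 ≅ Z^9, C_1 ≅ Z^27, C_2 ≅ Z^18.

∂_1: C_1 → C_0 maps an edge to its endpoints' difference, ∂[p,q] = q − p. For instance
  ∂QT = T − Q.
The 9×27 boundary matrix has rank 8 and Smith normal form diag(1,1,1,1,1,1,1,1).

∂_2: C_2 → C_1 maps a triangle to the signed sum of its edges. For instance
  ∂QTX = TX − QX + QT,
  ∂PRX = RX − PX + PR.
The 27×18 boundary matrix has rank 17 and Smith normal form diag(1,1,1,1,1,1,1,1,1,1,1,1,1,1,1,1,1).

Computing H_k = (kernel of ∂_k) / (image of ∂_{k+1}):

  H_0: rank C_0 − rank ∂_1 = 9 − 8 = 1, and the invariant factors of ∂_1 are all 1, so H_0 ≅ Z.
  H_1: rank ker ∂_1 − rank ∂_2 = (27 − 8) − 17 = 2, and the invariant factors of ∂_2 are all 1, so H_1 ≅ Z^2.
  H_2: rank ker ∂_2 − rank ∂_3 = (18 − 17) − 0 = 1, and there is no ∂_3, so H_2 ≅ Z.

As a check, the Euler characteristic is 9 − 27 + 18 = 0, which agrees with 1 − 2 + 1 = 0.

Hence the Betti numbers are b_0 = 1, b_1 = 2, b_2 = 1.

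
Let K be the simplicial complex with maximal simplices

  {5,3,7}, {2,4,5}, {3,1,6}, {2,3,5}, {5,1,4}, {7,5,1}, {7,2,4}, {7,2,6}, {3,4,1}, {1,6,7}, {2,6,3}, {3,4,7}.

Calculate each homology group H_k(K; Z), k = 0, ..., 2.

Fix the vertex order 1 < 2 < 3 < 4 < 5 < 6 < 7 and write every simplex with vertices in increasing order. Then dim K = 2 and the simplices of K are:

  0-simplices (7): [1], [2], [3], [4], [5], [6], [7]
  1-simplices (18): [1,3], [1,4], [1,5], [1,6], [1,7], [2,3], [2,4], [2,5], [2,6], [2,7], [3,4], [3,5], [3,6], [3,7], [4,5], [4,7], [5,7], [6,7]
  2-simplices (12): [1,3,4], [1,3,6], [1,4,5], [1,5,7], [1,6,7], [2,3,5], [2,3,6], [2,4,5], [2,4,7], [2,6,7], [3,4,7], [3,5,7]

so the chain groups are C_0 ≅ Z^7, C_1 ≅ Z^18, C_2 ≅ Z^12.

The boundary map ∂_1: C_1 → C_0 maps an edge to its endpoints' difference, ∂[p,q] = q − p. For instance
  ∂[3,6] = [6] − [3].
This gives a 7×18 integer matrix of rank 6; reducing to Smith normal form yields diagonal entries (1,1,1,1,1,1).

The boundary map ∂_2: C_2 → C_1 sends each 2-simplex [p,q,r] to [q,r] − [p,r] + [p,q]. For instance
  ∂[1,4,5] = [4,5] − [1,5] + [1,4],
  ∂[2,6,7] = [6,7] − [2,7] + [2,6].
This gives a 18×12 integer matrix of rank 12; reducing to Smith normal form yields diagonal entries (1,1,1,1,1,1,1,1,1,1,1,2).

Reading off H_k = ker ∂_k / im ∂_{k+1}:

  H_0: rank C_0 − rank ∂_1 = 7 − 6 = 1, and the invariant factors of ∂_1 are all 1, so H_0 = Z.
  H_1: rank ker ∂_1 − rank ∂_2 = (18 − 6) − 12 = 0, and ∂_2 has invariant factor 2 > 1, so H_1 = Z/2.
  H_2: rank ker ∂_2 − rank ∂_3 = (12 − 12) − 0 = 0, and there is no ∂_3, so H_2 = 0.

H_0 ≅ Z,  H_1 ≅ Z/2,  H_2 = 0.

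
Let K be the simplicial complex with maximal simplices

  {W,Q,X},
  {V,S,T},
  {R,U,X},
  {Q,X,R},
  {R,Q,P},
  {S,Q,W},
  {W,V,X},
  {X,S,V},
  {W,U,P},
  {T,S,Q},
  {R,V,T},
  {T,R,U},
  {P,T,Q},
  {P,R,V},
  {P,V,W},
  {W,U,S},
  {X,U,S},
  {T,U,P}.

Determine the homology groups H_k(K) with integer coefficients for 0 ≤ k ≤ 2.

H_0 = Z,  H_1 = Z ⊕ Z/2,  H_2 = 0.

Order the vertices as P < Q < R < S < T < U < V < W < X. Listing each simplex with vertices in this order, K has dimension 2 with simplices:

  0-simplices (9): P, Q, R, S, T, U, V, W, X
  1-simplices (27): PQ, PR, PT, PU, PV, PW, QR, QS, QT, QW, QX, RT, RU, RV, RX, ST, SU, SV, SW, SX, TU, TV, UW, UX, VW, VX, WX
  2-simplices (18): PQR, PQT, PRV, PTU, PUW, PVW, QRX, QST, QSW, QWX, RTU, RTV, RUX, STV, SUW, SUX, SVX, VWX

giving chain groups C_0 ≅ Z^9, C_1 ≅ Z^27, C_2 ≅ Z^18.

Boundary ∂_1: C_1 → C_0 is given by ∂[p,q] = [q] − [p].
As a 9×27 matrix over Z this has rank 8, with invariant factors (1,1,1,1,1,1,1,1).

The boundary map ∂_2: C_2 → C_1 acts by ∂[p,q,r] = [q,r] − [p,r] + [p,q]. For instance
  ∂RTU = TU − RU + RT,
  ∂RUX = UX − RX + RU.
The resulting 27×18 matrix has rank 18, and its Smith normal form has invariant factors (1,1,1,1,1,1,1,1,1,1,1,1,1,1,1,1,1,2).

Computing H_k = (kernel of ∂_k) / (image of ∂_{k+1}):

  H_0: rank C_0 − rank ∂_1 = 9 − 8 = 1, and the invariant factors of ∂_1 are all 1, so H_0 = Z.
  H_1: rank ker ∂_1 − rank ∂_2 = (27 − 8) − 18 = 1, and ∂_2 has invariant factor 2 > 1, so H_1 = Z ⊕ Z/2.
  H_2: rank ker ∂_2 − rank ∂_3 = (18 − 18) − 0 = 0, and there is no ∂_3, so H_2 = 0.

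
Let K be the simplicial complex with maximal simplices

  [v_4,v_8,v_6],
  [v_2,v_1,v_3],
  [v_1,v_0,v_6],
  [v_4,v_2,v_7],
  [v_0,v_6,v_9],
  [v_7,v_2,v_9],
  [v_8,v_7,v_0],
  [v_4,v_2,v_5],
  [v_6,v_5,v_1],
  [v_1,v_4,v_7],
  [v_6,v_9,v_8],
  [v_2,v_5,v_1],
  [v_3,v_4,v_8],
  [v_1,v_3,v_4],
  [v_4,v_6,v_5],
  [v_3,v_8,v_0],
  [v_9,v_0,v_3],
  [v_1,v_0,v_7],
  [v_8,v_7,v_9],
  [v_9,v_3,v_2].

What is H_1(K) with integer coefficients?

H_1 ≅ Z × Z/2.

K has 10 vertices, 30 edges, 20 triangles.
rank ∂_1 = 9, rank ∂_2 = 20 ⇒ b_1 = 30 − 9 − 20 = 1; ∂_2 has invariant factor(s) [2] giving torsion. So H_1 = Z × Z/2.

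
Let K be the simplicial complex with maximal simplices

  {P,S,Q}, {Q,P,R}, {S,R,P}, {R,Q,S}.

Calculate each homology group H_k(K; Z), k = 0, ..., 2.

Take the total order P < Q < R < S on the vertex set. Then K (dimension 2) consists of the simplices:

  0-simplices (4): P, Q, R, S
  1-simplices (6): PQ, PR, PS, QR, QS, RS
  2-simplices (4): PQR, PQS, PRS, QRS

Hence C_0 ≅ Z^4, C_1 ≅ Z^6, C_2 ≅ Z^4.

∂_1: C_1 → C_0 maps an edge to its endpoints' difference, ∂[p,q] = q − p.
This gives a 4×6 integer matrix of rank 3; reducing to Smith normal form yields diagonal entries (1,1,1).

Boundary ∂_2: C_2 → C_1 maps a triangle to the signed sum of its edges. For instance
  ∂PQS = QS − PS + PQ,
  ∂QRS = RS − QS + QR.
As a 6×4 matrix over Z this has rank 3, with invariant factors (1,1,1).

Now H_k = ker ∂_k / im ∂_{k+1}, so:

  H_0: rank C_0 − rank ∂_1 = 4 − 3 = 1, and the invariant factors of ∂_1 are all 1, so H_0 ≅ Z.
  H_1: rank ker ∂_1 − rank ∂_2 = (6 − 3) − 3 = 0, and the invariant factors of ∂_2 are all 1, so H_1 ≅ 0.
  H_2: rank ker ∂_2 − rank ∂_3 = (4 − 3) − 0 = 1, and there is no ∂_3, so H_2 ≅ Z.

As a check, the Euler characteristic is 4 − 6 + 4 = 2, which agrees with 1 − 0 + 1 = 2.

H_0 ≅ Z,  H_1 = 0,  H_2 ≅ Z.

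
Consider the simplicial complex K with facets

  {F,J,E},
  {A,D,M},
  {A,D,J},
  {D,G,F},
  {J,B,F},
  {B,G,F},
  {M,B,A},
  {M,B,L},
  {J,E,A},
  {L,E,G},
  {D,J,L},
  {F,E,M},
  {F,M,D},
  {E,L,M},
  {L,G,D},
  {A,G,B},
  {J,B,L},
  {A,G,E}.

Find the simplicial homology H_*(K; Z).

Order the vertices as A < B < D < E < F < G < J < L < M. Listing each simplex with vertices in this order, K has dimension 2 with simplices:

  0-simplices (9): A, B, D, E, F, G, J, L, M
  1-simplices (27): AB, AD, AE, AG, AJ, AM, BF, BG, BJ, BL, BM, DF, DG, DJ, DL, DM, EF, EG, EJ, EL, EM, FG, FJ, FM, GL, JL, LM
  2-simplices (18): ABG, ABM, ADJ, ADM, AEG, AEJ, BFG, BFJ, BJL, BLM, DFG, DFM, DGL, DJL, EFJ, EFM, EGL, ELM

so the chain groups are C_0 ≅ Z^9, C_1 ≅ Z^27, C_2 ≅ Z^18.

∂_1: C_1 → C_0 is given by ∂[p,q] = [q] − [p].
This gives a 9×27 integer matrix of rank 8; reducing to Smith normal form yields diagonal entries (1,1,1,1,1,1,1,1).

The boundary map ∂_2: C_2 → C_1 acts by ∂[p,q,r] = [q,r] − [p,r] + [p,q]. For instance
  ∂ADM = DM − AM + AD,
  ∂BJL = JL − BL + BJ.
As a 27×18 matrix over Z this has rank 17, with invariant factors (1,1,1,1,1,1,1,1,1,1,1,1,1,1,1,1,1).

Now H_k = ker ∂_k / im ∂_{k+1}, so:

  H_0: rank C_0 − rank ∂_1 = 9 − 8 = 1, and the invariant factors of ∂_1 are all 1, so H_0 ≅ Z.
  H_1: rank ker ∂_1 − rank ∂_2 = (27 − 8) − 17 = 2, and the invariant factors of ∂_2 are all 1, so H_1 ≅ Z^2.
  H_2: rank ker ∂_2 − rank ∂_3 = (18 − 17) − 0 = 1, and there is no ∂_3, so H_2 ≅ Z.

H_0 = Z,  H_1 = Z^2,  H_2 = Z.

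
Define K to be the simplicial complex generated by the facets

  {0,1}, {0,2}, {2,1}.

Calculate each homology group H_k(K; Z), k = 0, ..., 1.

Take the total order 0 < 1 < 2 on the vertex set. Then K (dimension 1) consists of the simplices:

  0-simplices (3): [0], [1], [2]
  1-simplices (3): [0,1], [0,2], [1,2]

so the chain groups are C_0 ≅ Z^3, C_1 ≅ Z^3.

Boundary ∂_1: C_1 → C_0 sends each edge [p,q] (with p < q) to q − p. For instance
  ∂[1,2] = [2] − [1].
The resulting 3×3 matrix has rank 2, and its Smith normal form has invariant factors (1,1).

Now H_k = ker ∂_k / im ∂_{k+1}, so:

  H_0: rank C_0 − rank ∂_1 = 3 − 2 = 1, and the invariant factors of ∂_1 are all 1, so H_0 ≅ Z.
  H_1: rank ker ∂_1 − rank ∂_2 = (3 − 2) − 0 = 1, and there is no ∂_2, so H_1 ≅ Z.

As a check, the Euler characteristic is 3 − 3 = 0, which agrees with 1 − 1 = 0.

H_0 ≅ Z,  H_1 ≅ Z.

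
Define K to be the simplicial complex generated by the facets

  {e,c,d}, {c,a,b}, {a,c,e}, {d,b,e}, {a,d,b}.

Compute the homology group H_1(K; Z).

Fix the vertex order a < b < c < d < e and write every simplex with vertices in increasing order. Then dim K = 2 and the simplices of K are:

  0-simplices (5): a, b, c, d, e
  1-simplices (10): ab, ac, ad, ae, bc, bd, be, cd, ce, de
  2-simplices (5): abc, abd, ace, bde, cde

Hence C_0 ≅ Z^5, C_1 ≅ Z^10, C_2 ≅ Z^5.

Boundary ∂_1: C_1 → C_0 sends each edge [p,q] (with p < q) to q − p.
The 5×10 boundary matrix has rank 4 and Smith normal form diag(1,1,1,1).

The boundary map ∂_2: C_2 → C_1 acts by ∂[p,q,r] = [q,r] − [p,r] + [p,q]. For instance
  ∂abd = bd − ad + ab,
  ∂cde = de − ce + cd.
This gives a 10×5 integer matrix of rank 5; reducing to Smith normal form yields diagonal entries (1,1,1,1,1).

Now H_k = ker ∂_k / im ∂_{k+1}, so:

  H_1: rank ker ∂_1 − rank ∂_2 = (10 − 4) − 5 = 1, and the invariant factors of ∂_2 are all 1, so H_1 ≅ Z.

H_1 = Z.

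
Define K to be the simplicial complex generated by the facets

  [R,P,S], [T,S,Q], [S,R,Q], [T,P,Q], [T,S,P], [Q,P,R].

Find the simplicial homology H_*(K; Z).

H_0 ≅ Z,  H_1 = 0,  H_2 ≅ Z.

K has 5 vertices, 9 edges, 6 triangles.
rank ∂_0 = 0, rank ∂_1 = 4 ⇒ b_0 = 5 − 0 − 4 = 1; all invariant factors of ∂_1 are 1 so no torsion. So H_0 ≅ Z.
rank ∂_1 = 4, rank ∂_2 = 5 ⇒ b_1 = 9 − 4 − 5 = 0; all invariant factors of ∂_2 are 1 so no torsion. So H_1 ≅ 0.
rank ∂_2 = 5, rank ∂_3 = 0 ⇒ b_2 = 6 − 5 − 0 = 1. So H_2 ≅ Z.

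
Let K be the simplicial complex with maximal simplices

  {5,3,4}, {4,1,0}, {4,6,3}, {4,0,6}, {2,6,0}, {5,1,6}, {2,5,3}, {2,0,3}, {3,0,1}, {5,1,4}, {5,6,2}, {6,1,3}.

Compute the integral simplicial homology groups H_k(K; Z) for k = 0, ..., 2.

H_0 ≅ Z,  H_1 ≅ Z/2,  H_2 = 0.

Fix the vertex order 0 < 1 < 2 < 3 < 4 < 5 < 6 and write every simplex with vertices in increasing order. Then dim K = 2 and the simplices of K are:

  0-simplices (7): [0], [1], [2], [3], [4], [5], [6]
  1-simplices (18): [0,1], [0,2], [0,3], [0,4], [0,6], [1,3], [1,4], [1,5], [1,6], [2,3], [2,5], [2,6], [3,4], [3,5], [3,6], [4,5], [4,6], [5,6]
  2-simplices (12): [0,1,3], [0,1,4], [0,2,3], [0,2,6], [0,4,6], [1,3,6], [1,4,5], [1,5,6], [2,3,5], [2,5,6], [3,4,5], [3,4,6]

so the chain groups are C_0 ≅ Z^7, C_1 ≅ Z^18, C_2 ≅ Z^12.

Boundary ∂_1: C_1 → C_0 is given by ∂[p,q] = [q] − [p].
The 7×18 boundary matrix has rank 6 and Smith normal form diag(1,1,1,1,1,1).

The boundary map ∂_2: C_2 → C_1 maps a triangle to the signed sum of its edges. For instance
  ∂[0,2,6] = [2,6] − [0,6] + [0,2],
  ∂[3,4,5] = [4,5] − [3,5] + [3,4].
The 18×12 boundary matrix has rank 12 and Smith normal form diag(1,1,1,1,1,1,1,1,1,1,1,2).

Now H_k = ker ∂_k / im ∂_{k+1}, so:

  H_0: rank C_0 − rank ∂_1 = 7 − 6 = 1, and the invariant factors of ∂_1 are all 1, so H_0 = Z.
  H_1: rank ker ∂_1 − rank ∂_2 = (18 − 6) − 12 = 0, and ∂_2 has invariant factor 2 > 1, so H_1 = Z/2.
  H_2: rank ker ∂_2 − rank ∂_3 = (12 − 12) − 0 = 0, and there is no ∂_3, so H_2 = 0.

As a check, the Euler characteristic is 7 − 18 + 12 = 1, which agrees with 1 − 0 + 0 = 1.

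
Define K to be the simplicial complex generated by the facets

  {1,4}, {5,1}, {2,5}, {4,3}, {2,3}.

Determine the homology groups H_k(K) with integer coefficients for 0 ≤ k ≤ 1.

Take the total order 1 < 2 < 3 < 4 < 5 on the vertex set. Then K (dimension 1) consists of the simplices:

  0-simplices (5): [1], [2], [3], [4], [5]
  1-simplices (5): [1,4], [1,5], [2,3], [2,5], [3,4]

Hence C_0 ≅ Z^5, C_1 ≅ Z^5.

Boundary ∂_1: C_1 → C_0 is given by ∂[p,q] = [q] − [p].
The 5×5 boundary matrix has rank 4 and Smith normal form diag(1,1,1,1).

Now H_k = ker ∂_k / im ∂_{k+1}, so:

  H_0: rank C_0 − rank ∂_1 = 5 − 4 = 1, and the invariant factors of ∂_1 are all 1, so H_0 = Z.
  H_1: rank ker ∂_1 − rank ∂_2 = (5 − 4) − 0 = 1, and there is no ∂_2, so H_1 = Z.

H_0 ≅ Z,  H_1 ≅ Z.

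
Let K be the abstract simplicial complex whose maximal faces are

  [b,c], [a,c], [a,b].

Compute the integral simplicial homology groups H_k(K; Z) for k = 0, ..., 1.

H_0 = Z,  H_1 = Z.

We work with the vertex ordering a < b < c. The simplices of K, each written with vertices in increasing order, are:

  0-simplices (3): a, b, c
  1-simplices (3): ab, ac, bc

so the chain groups are C_0 ≅ Z^3, C_1 ≅ Z^3.

Boundary ∂_1: C_1 → C_0 sends each edge [p,q] (with p < q) to q − p. For instance
  ∂ab = b − a.
The 3×3 boundary matrix has rank 2 and Smith normal form diag(1,1).

Now H_k = ker ∂_k / im ∂_{k+1}, so:

  H_0: rank C_0 − rank ∂_1 = 3 − 2 = 1, and the invariant factors of ∂_1 are all 1, so H_0 = Z.
  H_1: rank ker ∂_1 − rank ∂_2 = (3 − 2) − 0 = 1, and there is no ∂_2, so H_1 = Z.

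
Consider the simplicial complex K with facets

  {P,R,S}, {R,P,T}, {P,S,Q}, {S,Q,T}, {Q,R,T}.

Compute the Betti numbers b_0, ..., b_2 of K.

Take the total order P < Q < R < S < T on the vertex set. Then K (dimension 2) consists of the simplices:

  0-simplices (5): P, Q, R, S, T
  1-simplices (10): PQ, PR, PS, PT, QR, QS, QT, RS, RT, ST
  2-simplices (5): PQS, PRS, PRT, QRT, QST

Hence C_0 ≅ Z^5, C_1 ≅ Z^10, C_2 ≅ Z^5.

The boundary map ∂_1: C_1 → C_0 sends each edge [p,q] (with p < q) to q − p.
The resulting 5×10 matrix has rank 4, and its Smith normal form has invariant factors (1,1,1,1).

Boundary ∂_2: C_2 → C_1 maps a triangle to the signed sum of its edges. For instance
  ∂QST = ST − QT + QS,
  ∂QRT = RT − QT + QR.
As a 10×5 matrix over Z this has rank 5, with invariant factors (1,1,1,1,1).

Now H_k = ker ∂_k / im ∂_{k+1}, so:

  H_0: rank C_0 − rank ∂_1 = 5 − 4 = 1, and the invariant factors of ∂_1 are all 1, so H_0 = Z.
  H_1: rank ker ∂_1 − rank ∂_2 = (10 − 4) − 5 = 1, and the invariant factors of ∂_2 are all 1, so H_1 = Z.
  H_2: rank ker ∂_2 − rank ∂_3 = (5 − 5) − 0 = 0, and there is no ∂_3, so H_2 = 0.

(K is a triangulation of the Möbius band.)

Hence the Betti numbers are b_0 = 1, b_1 = 1, b_2 = 0.

b_0 = 1, b_1 = 1, b_2 = 0.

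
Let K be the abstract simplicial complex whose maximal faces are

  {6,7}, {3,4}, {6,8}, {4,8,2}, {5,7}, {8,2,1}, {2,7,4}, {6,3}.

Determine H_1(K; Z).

Fix the vertex order 1 < 2 < 3 < 4 < 5 < 6 < 7 < 8 and write every simplex with vertices in increasing order. Then dim K = 2 and the simplices of K are:

  0-simplices (8): [1], [2], [3], [4], [5], [6], [7], [8]
  1-simplices (12): [1,2], [1,8], [2,4], [2,7], [2,8], [3,4], [3,6], [4,7], [4,8], [5,7], [6,7], [6,8]
  2-simplices (3): [1,2,8], [2,4,7], [2,4,8]

giving chain groups C_0 ≅ Z^8, C_1 ≅ Z^12, C_2 ≅ Z^3.

Boundary ∂_1: C_1 → C_0 is given by ∂[p,q] = [q] − [p]. For instance
  ∂[2,7] = [7] − [2].
The resulting 8×12 matrix has rank 7, and its Smith normal form has invariant factors (1,1,1,1,1,1,1).

Boundary ∂_2: C_2 → C_1 sends each 2-simplex [p,q,r] to [q,r] − [p,r] + [p,q]. For instance
  ∂[2,4,8] = [4,8] − [2,8] + [2,4],
  ∂[1,2,8] = [2,8] − [1,8] + [1,2].
The resulting 12×3 matrix has rank 3, and its Smith normal form has invariant factors (1,1,1).

Computing H_k = (kernel of ∂_k) / (image of ∂_{k+1}):

  H_1: rank ker ∂_1 − rank ∂_2 = (12 − 7) − 3 = 2, and the invariant factors of ∂_2 are all 1, so H_1 ≅ Z^2.

H_1 ≅ Z^2.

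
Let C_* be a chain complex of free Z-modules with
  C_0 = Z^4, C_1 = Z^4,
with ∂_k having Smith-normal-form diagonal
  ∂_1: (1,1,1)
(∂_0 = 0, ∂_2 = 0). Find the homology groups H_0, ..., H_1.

H_0 ≅ Z,  H_1 ≅ Z.

H_0: b_0 = 4 − 0 − 3 = 1; torsion from ∂_1 factors > 1: none. So H_0 ≅ Z.
H_1: b_1 = 4 − 3 − 0 = 1; torsion from ∂_2 factors > 1: none. So H_1 ≅ Z.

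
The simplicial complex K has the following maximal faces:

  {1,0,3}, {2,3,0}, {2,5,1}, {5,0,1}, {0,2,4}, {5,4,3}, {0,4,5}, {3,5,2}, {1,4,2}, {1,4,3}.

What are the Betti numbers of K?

K has 6 vertices, 15 edges, 10 triangles.
rank ∂_0 = 0, rank ∂_1 = 5 ⇒ b_0 = 6 − 0 − 5 = 1; all invariant factors of ∂_1 are 1 so no torsion. So H_0 = Z.
rank ∂_1 = 5, rank ∂_2 = 10 ⇒ b_1 = 15 − 5 − 10 = 0; ∂_2 has invariant factor(s) [2] giving torsion. So H_1 = Z/2.
rank ∂_2 = 10, rank ∂_3 = 0 ⇒ b_2 = 10 − 10 − 0 = 0. So H_2 = 0.

b_0 = 1, b_1 = 0, b_2 = 0.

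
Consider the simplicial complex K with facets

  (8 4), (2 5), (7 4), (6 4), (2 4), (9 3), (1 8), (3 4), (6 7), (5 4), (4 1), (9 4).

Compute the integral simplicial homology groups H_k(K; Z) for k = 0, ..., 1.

Take the total order 1 < 2 < 3 < 4 < 5 < 6 < 7 < 8 < 9 on the vertex set. Then K (dimension 1) consists of the simplices:

  0-simplices (9): [1], [2], [3], [4], [5], [6], [7], [8], [9]
  1-simplices (12): [1,4], [1,8], [2,4], [2,5], [3,4], [3,9], [4,5], [4,6], [4,7], [4,8], [4,9], [6,7]

giving chain groups C_0 ≅ Z^9, C_1 ≅ Z^12.

∂_1: C_1 → C_0 is given by ∂[p,q] = [q] − [p]. For instance
  ∂[1,4] = [4] − [1].
This gives a 9×12 integer matrix of rank 8; reducing to Smith normal form yields diagonal entries (1,1,1,1,1,1,1,1).

Computing H_k = (kernel of ∂_k) / (image of ∂_{k+1}):

  H_0: rank C_0 − rank ∂_1 = 9 − 8 = 1, and the invariant factors of ∂_1 are all 1, so H_0 ≅ Z.
  H_1: rank ker ∂_1 − rank ∂_2 = (12 − 8) − 0 = 4, and there is no ∂_2, so H_1 ≅ Z^4.

H_0 = Z,  H_1 = Z^4.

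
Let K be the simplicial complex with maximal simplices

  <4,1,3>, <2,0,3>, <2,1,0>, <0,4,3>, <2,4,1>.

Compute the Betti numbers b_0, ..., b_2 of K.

Take the total order 0 < 1 < 2 < 3 < 4 on the vertex set. Then K (dimension 2) consists of the simplices:

  0-simplices (5): [0], [1], [2], [3], [4]
  1-simplices (10): [0,1], [0,2], [0,3], [0,4], [1,2], [1,3], [1,4], [2,3], [2,4], [3,4]
  2-simplices (5): [0,1,2], [0,2,3], [0,3,4], [1,2,4], [1,3,4]

giving chain groups C_0 ≅ Z^5, C_1 ≅ Z^10, C_2 ≅ Z^5.

The boundary map ∂_1: C_1 → C_0 sends each edge [p,q] (with p < q) to q − p. For instance
  ∂[1,2] = [2] − [1].
The 5×10 boundary matrix has rank 4 and Smith normal form diag(1,1,1,1).

The boundary map ∂_2: C_2 → C_1 maps a triangle to the signed sum of its edges. For instance
  ∂[1,3,4] = [3,4] − [1,4] + [1,3],
  ∂[1,2,4] = [2,4] − [1,4] + [1,2].
This gives a 10×5 integer matrix of rank 5; reducing to Smith normal form yields diagonal entries (1,1,1,1,1).

Now H_k = ker ∂_k / im ∂_{k+1}, so:

  H_0: rank C_0 − rank ∂_1 = 5 − 4 = 1, and the invariant factors of ∂_1 are all 1, so H_0 ≅ Z.
  H_1: rank ker ∂_1 − rank ∂_2 = (10 − 4) − 5 = 1, and the invariant factors of ∂_2 are all 1, so H_1 ≅ Z.
  H_2: rank ker ∂_2 − rank ∂_3 = (5 − 5) − 0 = 0, and there is no ∂_3, so H_2 ≅ 0.

(K is a triangulation of the Möbius band.)

Hence the Betti numbers are b_0 = 1, b_1 = 1, b_2 = 0.

b_0 = 1, b_1 = 1, b_2 = 0.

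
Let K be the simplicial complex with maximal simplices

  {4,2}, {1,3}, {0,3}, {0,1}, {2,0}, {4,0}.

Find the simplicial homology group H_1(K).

Order the vertices as 0 < 1 < 2 < 3 < 4. Listing each simplex with vertices in this order, K has dimension 1 with simplices:

  0-simplices (5): [0], [1], [2], [3], [4]
  1-simplices (6): [0,1], [0,2], [0,3], [0,4], [1,3], [2,4]

giving chain groups C_0 ≅ Z^5, C_1 ≅ Z^6.

The boundary map ∂_1: C_1 → C_0 maps an edge to its endpoints' difference, ∂[p,q] = q − p.
As a 5×6 matrix over Z this has rank 4, with invariant factors (1,1,1,1).

From H_k ≅ ker(∂_k) / im(∂_{k+1}) we obtain:

  H_1: rank ker ∂_1 − rank ∂_2 = (6 − 4) − 0 = 2, and there is no ∂_2, so H_1 = Z^2.

H_1 ≅ Z^2.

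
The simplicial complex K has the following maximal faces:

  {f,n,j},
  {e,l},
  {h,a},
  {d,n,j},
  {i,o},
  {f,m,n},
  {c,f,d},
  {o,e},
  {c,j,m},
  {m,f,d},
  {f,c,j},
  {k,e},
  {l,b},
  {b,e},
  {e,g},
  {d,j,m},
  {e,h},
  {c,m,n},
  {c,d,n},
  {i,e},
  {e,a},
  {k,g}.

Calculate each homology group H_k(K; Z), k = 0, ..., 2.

H_0 ≅ Z^2,  H_1 ≅ Z^4 ⊕ Z/2Z,  H_2 = 0.

Take the total order a < b < c < d < e < f < g < h < i < j < k < l < m < n < o on the vertex set. Then K (dimension 2) consists of the simplices:

  0-simplices (15): a, b, c, d, e, f, g, h, i, j, k, l, m, n, o
  1-simplices (27): ae, ah, be, bl, cd, cf, cj, cm, cn, df, dj, dm, dn, eg, eh, ei, ek, el, eo, fj, fm, fn, gk, io, jm, jn, mn
  2-simplices (10): cdf, cdn, cfj, cjm, cmn, dfm, djm, djn, fjn, fmn

Hence C_0 ≅ Z^15, C_1 ≅ Z^27, C_2 ≅ Z^10.

The boundary map ∂_1: C_1 → C_0 is given by ∂[p,q] = [q] − [p]. For instance
  ∂gk = k − g.
The resulting 15×27 matrix has rank 13, and its Smith normal form has invariant factors (1,1,1,1,1,1,1,1,1,1,1,1,1).

The boundary map ∂_2: C_2 → C_1 acts by ∂[p,q,r] = [q,r] − [p,r] + [p,q]. For instance
  ∂fjn = jn − fn + fj,
  ∂djn = jn − dn + dj.
As a 27×10 matrix over Z this has rank 10, with invariant factors (1,1,1,1,1,1,1,1,1,2).

Computing H_k = (kernel of ∂_k) / (image of ∂_{k+1}):

  H_0: rank C_0 − rank ∂_1 = 15 − 13 = 2, and the invariant factors of ∂_1 are all 1, so H_0 ≅ Z^2.
  H_1: rank ker ∂_1 − rank ∂_2 = (27 − 13) − 10 = 4, and ∂_2 has invariant factor 2 > 1, so H_1 ≅ Z^4 ⊕ Z/2Z.
  H_2: rank ker ∂_2 − rank ∂_3 = (10 − 10) − 0 = 0, and there is no ∂_3, so H_2 ≅ 0.

As a check, the Euler characteristic is 15 − 27 + 10 = -2, which agrees with 2 − 4 + 0 = -2.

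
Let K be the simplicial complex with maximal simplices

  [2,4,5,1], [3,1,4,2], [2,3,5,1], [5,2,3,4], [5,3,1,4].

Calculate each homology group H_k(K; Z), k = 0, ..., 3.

H_0 = Z,  H_1 = 0,  H_2 = 0,  H_3 = Z.

We work with the vertex ordering 1 < 2 < 3 < 4 < 5. The simplices of K, each written with vertices in increasing order, are:

  0-simplices (5): [1], [2], [3], [4], [5]
  1-simplices (10): [1,2], [1,3], [1,4], [1,5], [2,3], [2,4], [2,5], [3,4], [3,5], [4,5]
  2-simplices (10): [1,2,3], [1,2,4], [1,2,5], [1,3,4], [1,3,5], [1,4,5], [2,3,4], [2,3,5], [2,4,5], [3,4,5]
  3-simplices (5): [1,2,3,4], [1,2,3,5], [1,2,4,5], [1,3,4,5], [2,3,4,5]

giving chain groups C_0 ≅ Z^5, C_1 ≅ Z^10, C_2 ≅ Z^10, C_3 ≅ Z^5.

Boundary ∂_1: C_1 → C_0 sends each edge [p,q] (with p < q) to q − p.
The resulting 5×10 matrix has rank 4, and its Smith normal form has invariant factors (1,1,1,1).

The boundary map ∂_2: C_2 → C_1 acts by ∂[p,q,r] = [q,r] − [p,r] + [p,q]. For instance
  ∂[1,3,5] = [3,5] − [1,5] + [1,3],
  ∂[2,4,5] = [4,5] − [2,5] + [2,4].
As a 10×10 matrix over Z this has rank 6, with invariant factors (1,1,1,1,1,1).

Boundary ∂_3: C_3 → C_2 sends each 3-simplex σ to the alternating sum Σ_i (−1)^i (σ with its i-th vertex removed). For instance
  ∂[1,2,4,5] = [2,4,5] − [1,4,5] + [1,2,5] − [1,2,4],
  ∂[1,2,3,5] = [2,3,5] − [1,3,5] + [1,2,5] − [1,2,3].
The 10×5 boundary matrix has rank 4 and Smith normal form diag(1,1,1,1).

From H_k ≅ ker(∂_k) / im(∂_{k+1}) we obtain:

  H_0: rank C_0 − rank ∂_1 = 5 − 4 = 1, and the invariant factors of ∂_1 are all 1, so H_0 ≅ Z.
  H_1: rank ker ∂_1 − rank ∂_2 = (10 − 4) − 6 = 0, and the invariant factors of ∂_2 are all 1, so H_1 ≅ 0.
  H_2: rank ker ∂_2 − rank ∂_3 = (10 − 6) − 4 = 0, and the invariant factors of ∂_3 are all 1, so H_2 ≅ 0.
  H_3: rank ker ∂_3 − rank ∂_4 = (5 − 4) − 0 = 1, and there is no ∂_4, so H_3 ≅ Z.

As a check, the Euler characteristic is 5 − 10 + 10 − 5 = 0, which agrees with 1 − 0 + 0 − 1 = 0.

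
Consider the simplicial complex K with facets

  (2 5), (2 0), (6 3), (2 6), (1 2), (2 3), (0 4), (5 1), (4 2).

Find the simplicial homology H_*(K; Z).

H_0 ≅ Z,  H_1 ≅ Z^3.

Order the vertices as 0 < 1 < 2 < 3 < 4 < 5 < 6. Listing each simplex with vertices in this order, K has dimension 1 with simplices:

  0-simplices (7): [0], [1], [2], [3], [4], [5], [6]
  1-simplices (9): [0,2], [0,4], [1,2], [1,5], [2,3], [2,4], [2,5], [2,6], [3,6]

Hence C_0 ≅ Z^7, C_1 ≅ Z^9.

Boundary ∂_1: C_1 → C_0 sends each edge [p,q] (with p < q) to q − p.
As a 7×9 matrix over Z this has rank 6, with invariant factors (1,1,1,1,1,1).

Now H_k = ker ∂_k / im ∂_{k+1}, so:

  H_0: rank C_0 − rank ∂_1 = 7 − 6 = 1, and the invariant factors of ∂_1 are all 1, so H_0 = Z.
  H_1: rank ker ∂_1 − rank ∂_2 = (9 − 6) − 0 = 3, and there is no ∂_2, so H_1 = Z^3.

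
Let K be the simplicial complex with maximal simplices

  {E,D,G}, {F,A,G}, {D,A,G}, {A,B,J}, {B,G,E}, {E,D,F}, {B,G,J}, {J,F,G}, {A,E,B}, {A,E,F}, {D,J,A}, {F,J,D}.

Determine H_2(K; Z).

H_2 = 0.

Take the total order A < B < D < E < F < G < J on the vertex set. Then K (dimension 2) consists of the simplices:

  0-simplices (7): A, B, D, E, F, G, J
  1-simplices (18): AB, AD, AE, AF, AG, AJ, BE, BG, BJ, DE, DF, DG, DJ, EF, EG, FG, FJ, GJ
  2-simplices (12): ABE, ABJ, ADG, ADJ, AEF, AFG, BEG, BGJ, DEF, DEG, DFJ, FGJ

so the chain groups are C_0 ≅ Z^7, C_1 ≅ Z^18, C_2 ≅ Z^12.

∂_1: C_1 → C_0 is given by ∂[p,q] = [q] − [p]. For instance
  ∂AE = E − A.
This gives a 7×18 integer matrix of rank 6; reducing to Smith normal form yields diagonal entries (1,1,1,1,1,1).

The boundary map ∂_2: C_2 → C_1 maps a triangle to the signed sum of its edges. For instance
  ∂BGJ = GJ − BJ + BG,
  ∂ABE = BE − AE + AB.
As a 18×12 matrix over Z this has rank 12, with invariant factors (1,1,1,1,1,1,1,1,1,1,1,2).

Computing H_k = (kernel of ∂_k) / (image of ∂_{k+1}):

  H_2: rank ker ∂_2 − rank ∂_3 = (12 − 12) − 0 = 0, and there is no ∂_3, so H_2 ≅ 0.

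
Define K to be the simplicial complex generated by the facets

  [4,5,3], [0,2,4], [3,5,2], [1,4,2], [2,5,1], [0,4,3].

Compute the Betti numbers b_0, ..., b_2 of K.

Take the total order 0 < 1 < 2 < 3 < 4 < 5 on the vertex set. Then K (dimension 2) consists of the simplices:

  0-simplices (6): [0], [1], [2], [3], [4], [5]
  1-simplices (12): [0,2], [0,3], [0,4], [1,2], [1,4], [1,5], [2,3], [2,4], [2,5], [3,4], [3,5], [4,5]
  2-simplices (6): [0,2,4], [0,3,4], [1,2,4], [1,2,5], [2,3,5], [3,4,5]

so the chain groups are C_0 ≅ Z^6, C_1 ≅ Z^12, C_2 ≅ Z^6.

The boundary map ∂_1: C_1 → C_0 is given by ∂[p,q] = [q] − [p].
The 6×12 boundary matrix has rank 5 and Smith normal form diag(1,1,1,1,1).

∂_2: C_2 → C_1 maps a triangle to the signed sum of its edges. For instance
  ∂[3,4,5] = [4,5] − [3,5] + [3,4],
  ∂[1,2,5] = [2,5] − [1,5] + [1,2].
As a 12×6 matrix over Z this has rank 6, with invariant factors (1,1,1,1,1,1).

Computing H_k = (kernel of ∂_k) / (image of ∂_{k+1}):

  H_0: rank C_0 − rank ∂_1 = 6 − 5 = 1, and the invariant factors of ∂_1 are all 1, so H_0 = Z.
  H_1: rank ker ∂_1 − rank ∂_2 = (12 − 5) − 6 = 1, and the invariant factors of ∂_2 are all 1, so H_1 = Z.
  H_2: rank ker ∂_2 − rank ∂_3 = (6 − 6) − 0 = 0, and there is no ∂_3, so H_2 = 0.

As a check, the Euler characteristic is 6 − 12 + 6 = 0, which agrees with 1 − 1 + 0 = 0.
(K is a triangulation of the cylinder S^1 x I.)

Hence the Betti numbers are b_0 = 1, b_1 = 1, b_2 = 0.

b_0 = 1, b_1 = 1, b_2 = 0.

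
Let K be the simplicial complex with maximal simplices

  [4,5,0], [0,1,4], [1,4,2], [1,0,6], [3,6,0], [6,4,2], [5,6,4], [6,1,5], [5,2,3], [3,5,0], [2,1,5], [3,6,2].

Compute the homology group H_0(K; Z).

H_0 ≅ Z.

Fix the vertex order 0 < 1 < 2 < 3 < 4 < 5 < 6 and write every simplex with vertices in increasing order. Then dim K = 2 and the simplices of K are:

  0-simplices (7): [0], [1], [2], [3], [4], [5], [6]
  1-simplices (18): [0,1], [0,3], [0,4], [0,5], [0,6], [1,2], [1,4], [1,5], [1,6], [2,3], [2,4], [2,5], [2,6], [3,5], [3,6], [4,5], [4,6], [5,6]
  2-simplices (12): [0,1,4], [0,1,6], [0,3,5], [0,3,6], [0,4,5], [1,2,4], [1,2,5], [1,5,6], [2,3,5], [2,3,6], [2,4,6], [4,5,6]

Hence C_0 ≅ Z^7, C_1 ≅ Z^18, C_2 ≅ Z^12.

Boundary ∂_1: C_1 → C_0 sends each edge [p,q] (with p < q) to q − p.
As a 7×18 matrix over Z this has rank 6, with invariant factors (1,1,1,1,1,1).

The boundary map ∂_2: C_2 → C_1 maps a triangle to the signed sum of its edges. For instance
  ∂[4,5,6] = [5,6] − [4,6] + [4,5],
  ∂[1,5,6] = [5,6] − [1,6] + [1,5].
As a 18×12 matrix over Z this has rank 12, with invariant factors (1,1,1,1,1,1,1,1,1,1,1,2).

From H_k ≅ ker(∂_k) / im(∂_{k+1}) we obtain:

  H_0: rank C_0 − rank ∂_1 = 7 − 6 = 1, and the invariant factors of ∂_1 are all 1, so H_0 ≅ Z.

(K is a triangulation of the real projective plane RP^2.)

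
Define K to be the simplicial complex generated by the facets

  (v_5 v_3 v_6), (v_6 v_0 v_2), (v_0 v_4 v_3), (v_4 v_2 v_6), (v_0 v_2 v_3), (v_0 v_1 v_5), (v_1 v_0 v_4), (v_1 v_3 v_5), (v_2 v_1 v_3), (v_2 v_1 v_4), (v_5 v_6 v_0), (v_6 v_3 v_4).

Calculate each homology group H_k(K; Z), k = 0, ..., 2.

We work with the vertex ordering v_0 < v_1 < v_2 < v_3 < v_4 < v_5 < v_6. The simplices of K, each written with vertices in increasing order, are:

  0-simplices (7): [v_0], [v_1], [v_2], [v_3], [v_4], [v_5], [v_6]
  1-simplices (18): (18 of them)
  2-simplices (12): (12 of them)

Hence C_0 ≅ Z^7, C_1 ≅ Z^18, C_2 ≅ Z^12.

Boundary ∂_1: C_1 → C_0 is given by ∂[p,q] = [q] − [p]. For instance
  ∂[v_3,v_6] = [v_6] − [v_3].
This gives a 7×18 integer matrix of rank 6; reducing to Smith normal form yields diagonal entries (1,1,1,1,1,1).

∂_2: C_2 → C_1 acts by ∂[p,q,r] = [q,r] − [p,r] + [p,q]. For instance
  ∂[v_0,v_1,v_4] = [v_1,v_4] − [v_0,v_4] + [v_0,v_1],
  ∂[v_1,v_2,v_3] = [v_2,v_3] − [v_1,v_3] + [v_1,v_2].
The resulting 18×12 matrix has rank 12, and its Smith normal form has invariant factors (1,1,1,1,1,1,1,1,1,1,1,2).

Now H_k = ker ∂_k / im ∂_{k+1}, so:

  H_0: rank C_0 − rank ∂_1 = 7 − 6 = 1, and the invariant factors of ∂_1 are all 1, so H_0 ≅ Z.
  H_1: rank ker ∂_1 − rank ∂_2 = (18 − 6) − 12 = 0, and ∂_2 has invariant factor 2 > 1, so H_1 ≅ Z/2.
  H_2: rank ker ∂_2 − rank ∂_3 = (12 − 12) − 0 = 0, and there is no ∂_3, so H_2 ≅ 0.

As a check, the Euler characteristic is 7 − 18 + 12 = 1, which agrees with 1 − 0 + 0 = 1.
(K is a triangulation of the real projective plane RP^2.)

H_0 = Z,  H_1 = Z/2,  H_2 = 0.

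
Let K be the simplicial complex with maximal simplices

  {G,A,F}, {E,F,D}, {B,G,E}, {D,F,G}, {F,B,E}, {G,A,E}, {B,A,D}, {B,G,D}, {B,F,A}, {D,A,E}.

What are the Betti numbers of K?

b_0 = 1, b_1 = 0, b_2 = 0.

Order the vertices as A < B < D < E < F < G. Listing each simplex with vertices in this order, K has dimension 2 with simplices:

  0-simplices (6): A, B, D, E, F, G
  1-simplices (15): AB, AD, AE, AF, AG, BD, BE, BF, BG, DE, DF, DG, EF, EG, FG
  2-simplices (10): ABD, ABF, ADE, AEG, AFG, BDG, BEF, BEG, DEF, DFG

giving chain groups C_0 ≅ Z^6, C_1 ≅ Z^15, C_2 ≅ Z^10.

The boundary map ∂_1: C_1 → C_0 is given by ∂[p,q] = [q] − [p].
The 6×15 boundary matrix has rank 5 and Smith normal form diag(1,1,1,1,1).

Boundary ∂_2: C_2 → C_1 sends each 2-simplex [p,q,r] to [q,r] − [p,r] + [p,q]. For instance
  ∂DFG = FG − DG + DF,
  ∂BEF = EF − BF + BE.
The resulting 15×10 matrix has rank 10, and its Smith normal form has invariant factors (1,1,1,1,1,1,1,1,1,2).

Computing H_k = (kernel of ∂_k) / (image of ∂_{k+1}):

  H_0: rank C_0 − rank ∂_1 = 6 − 5 = 1, and the invariant factors of ∂_1 are all 1, so H_0 ≅ Z.
  H_1: rank ker ∂_1 − rank ∂_2 = (15 − 5) − 10 = 0, and ∂_2 has invariant factor 2 > 1, so H_1 ≅ Z_2.
  H_2: rank ker ∂_2 − rank ∂_3 = (10 − 10) − 0 = 0, and there is no ∂_3, so H_2 ≅ 0.

As a check, the Euler characteristic is 6 − 15 + 10 = 1, which agrees with 1 − 0 + 0 = 1.

Hence the Betti numbers are b_0 = 1, b_1 = 0, b_2 = 0.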